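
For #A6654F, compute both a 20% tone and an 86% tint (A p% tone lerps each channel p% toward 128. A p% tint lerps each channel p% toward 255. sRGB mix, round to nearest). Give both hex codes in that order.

#A6654F is rgb(166, 101, 79).
20% tone:
  R: 166 + 0.2×(128−166) = 166 − 7.6 = 158.4 → 158
  G: 101 + 5.4 = 106.4 → 106
  B: 79 + 9.8 = 88.8 → 89
  → #9E6A59
86% tint:
  R: 166 + 76.54 = 242.54 → 243
  G: 101 + 0.86×(255−101) = 101 + 132.44 = 233.44 → 233
  B: 79 + 151.36 = 230.36 → 230
  → #F3E9E6

#9E6A59, #F3E9E6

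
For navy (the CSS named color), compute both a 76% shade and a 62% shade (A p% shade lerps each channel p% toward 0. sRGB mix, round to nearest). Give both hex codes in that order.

#00001F, #000031

CSS navy is rgb(0, 0, 128).
76% shade:
  R: 0 + 0.76×(0−0) = 0 + 0 = 0 → 0
  G: 0 + 0.76×(0−0) = 0 + 0 = 0 → 0
  B: 128 − 97.28 = 30.72 → 31
  → #00001F
62% shade:
  R: 0 + 0 = 0 → 0
  G: 0 + 0 = 0 → 0
  B: 128 + 0.62×(0−128) = 128 − 79.36 = 48.64 → 49
  → #000031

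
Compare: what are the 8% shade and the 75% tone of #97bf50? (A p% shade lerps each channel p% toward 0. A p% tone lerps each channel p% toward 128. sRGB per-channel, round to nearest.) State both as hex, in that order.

#97bf50 is rgb(151, 191, 80).
8% shade:
  R: 151 + 0.08×(0−151) = 151 − 12.08 = 138.92 → 139
  G: 191 + 0.08×(0−191) = 191 − 15.28 = 175.72 → 176
  B: 80 − 6.4 = 73.6 → 74
  → #8bb04a
75% tone:
  R: 151 + 0.75×(128−151) = 151 − 17.25 = 133.75 → 134
  G: 191 + 0.75×(128−191) = 191 − 47.25 = 143.75 → 144
  B: 80 + 0.75×(128−80) = 80 + 36 = 116 → 116
  → #869074

#8bb04a, #869074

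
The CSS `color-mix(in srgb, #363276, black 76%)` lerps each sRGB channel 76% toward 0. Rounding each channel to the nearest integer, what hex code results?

#363276 is rgb(54, 50, 118).
A 76% shade moves each channel 76% toward 0:
  R: 54 + 0.76×(0−54) = 54 − 41.04 = 12.96 → 13
  G: 50 + 0.76×(0−50) = 50 − 38 = 12 → 12
  B: 118 + 0.76×(0−118) = 118 − 89.68 = 28.32 → 28
rgb(13, 12, 28) = #0D0C1C.

#0D0C1C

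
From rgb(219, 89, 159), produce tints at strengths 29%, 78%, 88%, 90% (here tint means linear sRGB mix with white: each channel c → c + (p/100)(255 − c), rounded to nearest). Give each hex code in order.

#e589bb, #f7daea, #fbebf3, #fbeef5

29%: (219 + 10.44 = 229.44→229, 89 + 48.14 = 137.14→137, 159 + 27.84 = 186.84→187) → #e589bb
78%: (219 + 28.08 = 247.08→247, 89 + 129.48 = 218.48→218, 159 + 74.88 = 233.88→234) → #f7daea
88%: (219 + 31.68 = 250.68→251, 89 + 146.08 = 235.08→235, 159 + 84.48 = 243.48→243) → #fbebf3
90%: (219 + 32.4 = 251.4→251, 89 + 149.4 = 238.4→238, 159 + 86.4 = 245.4→245) → #fbeef5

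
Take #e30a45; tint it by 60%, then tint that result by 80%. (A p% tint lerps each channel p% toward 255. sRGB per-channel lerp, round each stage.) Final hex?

#fdebf0

#e30a45 is rgb(227, 10, 69).
Lerp each channel 60% toward 255:
  R: 227 + 0.6×(255−227) = 227 + 16.8 = 243.8 → 244
  G: 10 + 0.6×(255−10) = 10 + 147 = 157 → 157
  B: 69 + 0.6×(255−69) = 69 + 111.6 = 180.6 → 181
After the tint: rgb(244, 157, 181) = #f49db5.
Per channel, c → c + 0.8(255 − c):
  R: 244 + 0.8×(255−244) = 244 + 8.8 = 252.8 → 253
  G: 157 + 0.8×(255−157) = 157 + 78.4 = 235.4 → 235
  B: 181 + 0.8×(255−181) = 181 + 59.2 = 240.2 → 240
rgb(253, 235, 240) = #fdebf0.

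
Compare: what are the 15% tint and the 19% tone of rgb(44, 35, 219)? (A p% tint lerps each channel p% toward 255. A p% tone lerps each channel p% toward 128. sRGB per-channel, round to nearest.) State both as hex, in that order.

15% tint:
  R: 44 + 0.15×(255−44) = 44 + 31.65 = 75.65 → 76
  G: 35 + 33 = 68 → 68
  B: 219 + 0.15×(255−219) = 219 + 5.4 = 224.4 → 224
  → #4C44E0
19% tone:
  R: 44 + 0.19×(128−44) = 44 + 15.96 = 59.96 → 60
  G: 35 + 17.67 = 52.67 → 53
  B: 219 − 17.29 = 201.71 → 202
  → #3C35CA

#4C44E0, #3C35CA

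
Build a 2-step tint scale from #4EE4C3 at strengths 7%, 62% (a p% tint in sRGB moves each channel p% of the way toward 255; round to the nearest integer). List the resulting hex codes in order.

#4EE4C3 is rgb(78, 228, 195).
7%: (78 + 12.39 = 90.39→90, 228 + 1.89 = 229.89→230, 195 + 4.2 = 199.2→199) → #5AE6C7
62%: (78 + 109.74 = 187.74→188, 228 + 16.74 = 244.74→245, 195 + 37.2 = 232.2→232) → #BCF5E8

#5AE6C7, #BCF5E8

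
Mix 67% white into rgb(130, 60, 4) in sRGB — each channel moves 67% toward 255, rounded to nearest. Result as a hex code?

#D6BFAC

A 67% tint moves each channel 67% toward 255:
  R: 130 + 83.75 = 213.75 → 214
  G: 60 + 0.67×(255−60) = 60 + 130.65 = 190.65 → 191
  B: 4 + 0.67×(255−4) = 4 + 168.17 = 172.17 → 172
rgb(214, 191, 172) = #D6BFAC.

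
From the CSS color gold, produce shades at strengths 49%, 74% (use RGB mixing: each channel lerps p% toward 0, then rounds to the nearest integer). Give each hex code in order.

#826E00, #423800

CSS gold is rgb(255, 215, 0).
49%: (255 − 124.95 = 130.05→130, 215 − 105.35 = 109.65→110, 0→0) → #826E00
74%: (255 − 188.7 = 66.3→66, 215 − 159.1 = 55.9→56, 0→0) → #423800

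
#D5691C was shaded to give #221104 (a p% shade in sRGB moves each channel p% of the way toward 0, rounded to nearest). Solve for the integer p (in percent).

84%

#D5691C is rgb(213, 105, 28); #221104 is rgb(34, 17, 4).
On the R channel (widest range): 34 ≈ 213 + (p/100)(0 − 213), so p ≈ 100×(34 − 213)/(0 − 213) = -17900/-213 = 84.04.
p = 84 reproduces all three channels after rounding.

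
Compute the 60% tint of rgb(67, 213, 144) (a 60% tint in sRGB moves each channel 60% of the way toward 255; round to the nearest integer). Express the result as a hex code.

A 60% tint moves each channel 60% toward 255:
  R: 67 + 112.8 = 179.8 → 180
  G: 213 + 0.6×(255−213) = 213 + 25.2 = 238.2 → 238
  B: 144 + 66.6 = 210.6 → 211
rgb(180, 238, 211) = #b4eed3.

#b4eed3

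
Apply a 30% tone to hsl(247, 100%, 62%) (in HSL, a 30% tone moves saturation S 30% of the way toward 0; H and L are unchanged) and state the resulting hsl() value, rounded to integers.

S moves 30% from 100 toward 0: 100 − 30 = 70 → 70.
H and L are unchanged.

hsl(247, 70%, 62%)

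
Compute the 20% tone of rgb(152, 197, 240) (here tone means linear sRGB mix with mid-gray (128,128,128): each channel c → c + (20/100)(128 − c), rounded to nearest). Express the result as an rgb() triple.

rgb(147, 183, 218)

A 20% tone moves each channel 20% toward 128:
  R: 152 − 4.8 = 147.2 → 147
  G: 197 − 13.8 = 183.2 → 183
  B: 240 + 0.2×(128−240) = 240 − 22.4 = 217.6 → 218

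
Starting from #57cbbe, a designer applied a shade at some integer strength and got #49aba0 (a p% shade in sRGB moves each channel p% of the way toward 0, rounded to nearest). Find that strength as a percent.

16%

#57cbbe is rgb(87, 203, 190); #49aba0 is rgb(73, 171, 160).
On the G channel (widest range): 171 ≈ 203 + (p/100)(0 − 203), so p ≈ 100×(171 − 203)/(0 − 203) = -3200/-203 = 15.76.
p = 16 reproduces all three channels after rounding.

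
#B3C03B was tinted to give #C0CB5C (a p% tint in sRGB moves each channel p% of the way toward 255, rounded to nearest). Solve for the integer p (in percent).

#B3C03B is rgb(179, 192, 59); #C0CB5C is rgb(192, 203, 92).
On the B channel (widest range): 92 ≈ 59 + (p/100)(255 − 59), so p ≈ 100×(92 − 59)/(255 − 59) = 3300/196 = 16.84.
p = 17 reproduces all three channels after rounding.

17%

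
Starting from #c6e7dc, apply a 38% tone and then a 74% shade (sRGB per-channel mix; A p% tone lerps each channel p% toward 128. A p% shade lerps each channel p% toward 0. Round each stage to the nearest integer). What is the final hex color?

#c6e7dc is rgb(198, 231, 220).
Per channel, c → c + 0.38(128 − c):
  R: 198 + 0.38×(128−198) = 198 − 26.6 = 171.4 → 171
  G: 231 − 39.14 = 191.86 → 192
  B: 220 − 34.96 = 185.04 → 185
After the tone: rgb(171, 192, 185) = #abc0b9.
Per channel, c → c + 0.74(0 − c):
  R: 171 + 0.74×(0−171) = 171 − 126.54 = 44.46 → 44
  G: 192 + 0.74×(0−192) = 192 − 142.08 = 49.92 → 50
  B: 185 − 136.9 = 48.1 → 48
rgb(44, 50, 48) = #2c3230.

#2c3230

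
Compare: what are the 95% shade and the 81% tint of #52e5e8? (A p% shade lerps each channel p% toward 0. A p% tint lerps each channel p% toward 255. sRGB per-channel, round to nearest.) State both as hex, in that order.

#040b0c, #defafb

#52e5e8 is rgb(82, 229, 232).
95% shade:
  R: 82 + 0.95×(0−82) = 82 − 77.9 = 4.1 → 4
  G: 229 − 217.55 = 11.45 → 11
  B: 232 − 220.4 = 11.6 → 12
  → #040b0c
81% tint:
  R: 82 + 0.81×(255−82) = 82 + 140.13 = 222.13 → 222
  G: 229 + 0.81×(255−229) = 229 + 21.06 = 250.06 → 250
  B: 232 + 18.63 = 250.63 → 251
  → #defafb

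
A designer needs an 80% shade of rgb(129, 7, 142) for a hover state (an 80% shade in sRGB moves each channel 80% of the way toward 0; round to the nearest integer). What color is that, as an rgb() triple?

rgb(26, 1, 28)

An 80% shade moves each channel 80% toward 0:
  R: 129 + 0.8×(0−129) = 129 − 103.2 = 25.8 → 26
  G: 7 + 0.8×(0−7) = 7 − 5.6 = 1.4 → 1
  B: 142 + 0.8×(0−142) = 142 − 113.6 = 28.4 → 28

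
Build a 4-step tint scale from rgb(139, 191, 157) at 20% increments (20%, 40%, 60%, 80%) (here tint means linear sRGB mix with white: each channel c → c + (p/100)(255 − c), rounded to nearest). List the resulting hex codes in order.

#a2ccb1, #b9d9c4, #d1e5d8, #e8f2eb

20%: (139 + 23.2 = 162.2→162, 191 + 12.8 = 203.8→204, 157 + 19.6 = 176.6→177) → #a2ccb1
40%: (139 + 46.4 = 185.4→185, 191 + 25.6 = 216.6→217, 157 + 39.2 = 196.2→196) → #b9d9c4
60%: (139 + 69.6 = 208.6→209, 191 + 38.4 = 229.4→229, 157 + 58.8 = 215.8→216) → #d1e5d8
80%: (139 + 92.8 = 231.8→232, 191 + 51.2 = 242.2→242, 157 + 78.4 = 235.4→235) → #e8f2eb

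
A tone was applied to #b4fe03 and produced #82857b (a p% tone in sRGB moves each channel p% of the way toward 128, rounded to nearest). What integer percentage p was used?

96%

#b4fe03 is rgb(180, 254, 3); #82857b is rgb(130, 133, 123).
On the G channel (widest range): 133 ≈ 254 + (p/100)(128 − 254), so p ≈ 100×(133 − 254)/(128 − 254) = -12100/-126 = 96.03.
p = 96 reproduces all three channels after rounding.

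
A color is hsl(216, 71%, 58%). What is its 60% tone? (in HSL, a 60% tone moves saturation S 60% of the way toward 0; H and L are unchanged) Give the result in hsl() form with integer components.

S moves 60% from 71 toward 0: 71 − 42.6 = 28.4 → 28.
H and L are unchanged.

hsl(216, 28%, 58%)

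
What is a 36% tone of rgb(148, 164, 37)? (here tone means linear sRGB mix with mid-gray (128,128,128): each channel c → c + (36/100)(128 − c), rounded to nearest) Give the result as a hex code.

#8D9746

A 36% tone moves each channel 36% toward 128:
  R: 148 − 7.2 = 140.8 → 141
  G: 164 + 0.36×(128−164) = 164 − 12.96 = 151.04 → 151
  B: 37 + 32.76 = 69.76 → 70
rgb(141, 151, 70) = #8D9746.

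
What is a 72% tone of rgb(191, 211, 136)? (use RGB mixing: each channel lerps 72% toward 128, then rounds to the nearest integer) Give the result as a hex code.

#929782

Per channel, c → c + 0.72(128 − c):
  R: 191 + 0.72×(128−191) = 191 − 45.36 = 145.64 → 146
  G: 211 + 0.72×(128−211) = 211 − 59.76 = 151.24 → 151
  B: 136 − 5.76 = 130.24 → 130
rgb(146, 151, 130) = #929782.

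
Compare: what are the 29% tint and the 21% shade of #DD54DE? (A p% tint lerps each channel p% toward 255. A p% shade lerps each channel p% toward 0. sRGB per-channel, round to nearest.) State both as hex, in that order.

#DD54DE is rgb(221, 84, 222).
29% tint:
  R: 221 + 0.29×(255−221) = 221 + 9.86 = 230.86 → 231
  G: 84 + 0.29×(255−84) = 84 + 49.59 = 133.59 → 134
  B: 222 + 0.29×(255−222) = 222 + 9.57 = 231.57 → 232
  → #E786E8
21% shade:
  R: 221 − 46.41 = 174.59 → 175
  G: 84 + 0.21×(0−84) = 84 − 17.64 = 66.36 → 66
  B: 222 − 46.62 = 175.38 → 175
  → #AF42AF

#E786E8, #AF42AF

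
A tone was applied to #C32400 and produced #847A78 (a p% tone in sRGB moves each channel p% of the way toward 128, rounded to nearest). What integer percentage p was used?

94%

#C32400 is rgb(195, 36, 0); #847A78 is rgb(132, 122, 120).
On the B channel (widest range): 120 ≈ 0 + (p/100)(128 − 0), so p ≈ 100×(120 − 0)/(128 − 0) = 12000/128 = 93.75.
p = 94 reproduces all three channels after rounding.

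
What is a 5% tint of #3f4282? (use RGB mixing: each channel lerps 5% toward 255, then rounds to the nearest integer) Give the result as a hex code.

#3f4282 is rgb(63, 66, 130).
A 5% tint moves each channel 5% toward 255:
  R: 63 + 0.05×(255−63) = 63 + 9.6 = 72.6 → 73
  G: 66 + 9.45 = 75.45 → 75
  B: 130 + 0.05×(255−130) = 130 + 6.25 = 136.25 → 136
rgb(73, 75, 136) = #494b88.

#494b88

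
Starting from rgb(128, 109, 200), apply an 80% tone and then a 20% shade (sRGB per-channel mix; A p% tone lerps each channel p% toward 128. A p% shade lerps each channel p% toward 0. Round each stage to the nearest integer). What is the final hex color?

Per channel, c → c + 0.8(128 − c):
  R: 128 + 0 = 128 → 128
  G: 109 + 0.8×(128−109) = 109 + 15.2 = 124.2 → 124
  B: 200 − 57.6 = 142.4 → 142
After the tone: rgb(128, 124, 142) = #807c8e.
Lerp each channel 20% toward 0:
  R: 128 − 25.6 = 102.4 → 102
  G: 124 − 24.8 = 99.2 → 99
  B: 142 + 0.2×(0−142) = 142 − 28.4 = 113.6 → 114
rgb(102, 99, 114) = #666372.

#666372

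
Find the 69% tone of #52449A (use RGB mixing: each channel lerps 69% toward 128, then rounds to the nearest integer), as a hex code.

#726D88

#52449A is rgb(82, 68, 154).
Lerp each channel 69% toward 128:
  R: 82 + 31.74 = 113.74 → 114
  G: 68 + 0.69×(128−68) = 68 + 41.4 = 109.4 → 109
  B: 154 − 17.94 = 136.06 → 136
rgb(114, 109, 136) = #726D88.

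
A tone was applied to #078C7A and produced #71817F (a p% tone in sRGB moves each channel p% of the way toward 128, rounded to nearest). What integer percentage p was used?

#078C7A is rgb(7, 140, 122); #71817F is rgb(113, 129, 127).
On the R channel (widest range): 113 ≈ 7 + (p/100)(128 − 7), so p ≈ 100×(113 − 7)/(128 − 7) = 10600/121 = 87.60.
p = 88 reproduces all three channels after rounding.

88%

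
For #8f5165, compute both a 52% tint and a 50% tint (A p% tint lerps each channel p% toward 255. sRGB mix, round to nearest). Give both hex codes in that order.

#c9abb5, #c7a8b2

#8f5165 is rgb(143, 81, 101).
52% tint:
  R: 143 + 0.52×(255−143) = 143 + 58.24 = 201.24 → 201
  G: 81 + 0.52×(255−81) = 81 + 90.48 = 171.48 → 171
  B: 101 + 0.52×(255−101) = 101 + 80.08 = 181.08 → 181
  → #c9abb5
50% tint:
  R: 143 + 0.5×(255−143) = 143 + 56 = 199 → 199
  G: 81 + 87 = 168 → 168
  B: 101 + 77 = 178 → 178
  → #c7a8b2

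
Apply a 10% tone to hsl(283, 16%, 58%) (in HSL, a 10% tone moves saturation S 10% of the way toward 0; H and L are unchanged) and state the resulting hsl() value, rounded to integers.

S moves 10% from 16 toward 0: 16 − 1.6 = 14.4 → 14.
H and L are unchanged.

hsl(283, 14%, 58%)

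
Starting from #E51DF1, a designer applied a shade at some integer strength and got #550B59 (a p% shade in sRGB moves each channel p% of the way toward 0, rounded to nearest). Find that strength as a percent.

63%

#E51DF1 is rgb(229, 29, 241); #550B59 is rgb(85, 11, 89).
On the B channel (widest range): 89 ≈ 241 + (p/100)(0 − 241), so p ≈ 100×(89 − 241)/(0 − 241) = -15200/-241 = 63.07.
p = 63 reproduces all three channels after rounding.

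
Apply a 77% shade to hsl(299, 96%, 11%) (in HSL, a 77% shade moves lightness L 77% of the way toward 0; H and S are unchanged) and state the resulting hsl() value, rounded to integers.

L moves 77% from 11 toward 0: 11 − 8.47 = 2.53 → 3.
H and S are unchanged.

hsl(299, 96%, 3%)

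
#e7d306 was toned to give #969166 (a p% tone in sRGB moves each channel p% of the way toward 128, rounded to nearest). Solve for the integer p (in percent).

#e7d306 is rgb(231, 211, 6); #969166 is rgb(150, 145, 102).
On the B channel (widest range): 102 ≈ 6 + (p/100)(128 − 6), so p ≈ 100×(102 − 6)/(128 − 6) = 9600/122 = 78.69.
p = 79 reproduces all three channels after rounding.

79%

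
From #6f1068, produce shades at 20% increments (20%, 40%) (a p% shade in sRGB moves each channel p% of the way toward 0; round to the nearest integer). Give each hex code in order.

#590d53, #430a3e

#6f1068 is rgb(111, 16, 104).
20%: (111 − 22.2 = 88.8→89, 16 − 3.2 = 12.8→13, 104 − 20.8 = 83.2→83) → #590d53
40%: (111 − 44.4 = 66.6→67, 16 − 6.4 = 9.6→10, 104 − 41.6 = 62.4→62) → #430a3e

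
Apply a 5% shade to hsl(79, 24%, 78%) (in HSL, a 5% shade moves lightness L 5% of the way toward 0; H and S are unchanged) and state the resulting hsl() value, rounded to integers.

L moves 5% from 78 toward 0: 78 − 3.9 = 74.1 → 74.
H and S are unchanged.

hsl(79, 24%, 74%)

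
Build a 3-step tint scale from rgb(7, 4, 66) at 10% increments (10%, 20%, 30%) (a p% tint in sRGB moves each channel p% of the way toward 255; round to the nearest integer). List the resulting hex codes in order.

10%: (7 + 24.8 = 31.8→32, 4 + 25.1 = 29.1→29, 66 + 18.9 = 84.9→85) → #201D55
20%: (7 + 49.6 = 56.6→57, 4 + 50.2 = 54.2→54, 66 + 37.8 = 103.8→104) → #393668
30%: (7 + 74.4 = 81.4→81, 4 + 75.3 = 79.3→79, 66 + 56.7 = 122.7→123) → #514F7B

#201D55, #393668, #514F7B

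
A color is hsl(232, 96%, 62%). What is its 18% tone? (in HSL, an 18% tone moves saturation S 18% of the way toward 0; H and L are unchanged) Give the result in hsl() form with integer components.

S moves 18% from 96 toward 0: 96 − 17.28 = 78.72 → 79.
H and L are unchanged.

hsl(232, 79%, 62%)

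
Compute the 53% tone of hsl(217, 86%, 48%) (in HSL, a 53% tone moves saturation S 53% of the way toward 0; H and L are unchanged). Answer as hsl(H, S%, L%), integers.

hsl(217, 40%, 48%)

S moves 53% from 86 toward 0: 86 − 45.58 = 40.42 → 40.
H and L are unchanged.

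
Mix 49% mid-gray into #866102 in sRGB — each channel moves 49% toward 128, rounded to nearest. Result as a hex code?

#866102 is rgb(134, 97, 2).
Per channel, c → c + 0.49(128 − c):
  R: 134 + 0.49×(128−134) = 134 − 2.94 = 131.06 → 131
  G: 97 + 15.19 = 112.19 → 112
  B: 2 + 0.49×(128−2) = 2 + 61.74 = 63.74 → 64
rgb(131, 112, 64) = #837040.

#837040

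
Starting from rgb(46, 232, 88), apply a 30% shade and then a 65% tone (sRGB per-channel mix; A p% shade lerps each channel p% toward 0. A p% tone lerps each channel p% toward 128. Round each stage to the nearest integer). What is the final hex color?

A 30% shade moves each channel 30% toward 0:
  R: 46 + 0.3×(0−46) = 46 − 13.8 = 32.2 → 32
  G: 232 + 0.3×(0−232) = 232 − 69.6 = 162.4 → 162
  B: 88 + 0.3×(0−88) = 88 − 26.4 = 61.6 → 62
After the shade: rgb(32, 162, 62) = #20a23e.
Lerp each channel 65% toward 128:
  R: 32 + 62.4 = 94.4 → 94
  G: 162 + 0.65×(128−162) = 162 − 22.1 = 139.9 → 140
  B: 62 + 42.9 = 104.9 → 105
rgb(94, 140, 105) = #5e8c69.

#5e8c69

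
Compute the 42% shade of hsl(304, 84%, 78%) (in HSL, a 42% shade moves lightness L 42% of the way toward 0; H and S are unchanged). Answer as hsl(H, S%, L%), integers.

L moves 42% from 78 toward 0: 78 − 32.76 = 45.24 → 45.
H and S are unchanged.

hsl(304, 84%, 45%)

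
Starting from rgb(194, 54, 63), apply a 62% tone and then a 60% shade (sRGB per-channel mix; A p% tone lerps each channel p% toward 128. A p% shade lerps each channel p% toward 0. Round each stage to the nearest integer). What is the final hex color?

Lerp each channel 62% toward 128:
  R: 194 + 0.62×(128−194) = 194 − 40.92 = 153.08 → 153
  G: 54 + 45.88 = 99.88 → 100
  B: 63 + 40.3 = 103.3 → 103
After the tone: rgb(153, 100, 103) = #996467.
A 60% shade moves each channel 60% toward 0:
  R: 153 + 0.6×(0−153) = 153 − 91.8 = 61.2 → 61
  G: 100 + 0.6×(0−100) = 100 − 60 = 40 → 40
  B: 103 − 61.8 = 41.2 → 41
rgb(61, 40, 41) = #3D2829.

#3D2829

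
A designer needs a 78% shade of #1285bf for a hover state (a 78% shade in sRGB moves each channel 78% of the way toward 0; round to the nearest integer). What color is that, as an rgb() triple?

#1285bf is rgb(18, 133, 191).
Per channel, c → c + 0.78(0 − c):
  R: 18 + 0.78×(0−18) = 18 − 14.04 = 3.96 → 4
  G: 133 + 0.78×(0−133) = 133 − 103.74 = 29.26 → 29
  B: 191 + 0.78×(0−191) = 191 − 148.98 = 42.02 → 42

rgb(4, 29, 42)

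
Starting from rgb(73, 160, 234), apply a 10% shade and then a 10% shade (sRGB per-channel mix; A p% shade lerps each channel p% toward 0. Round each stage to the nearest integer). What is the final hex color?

#3B82BE

Per channel, c → c + 0.1(0 − c):
  R: 73 − 7.3 = 65.7 → 66
  G: 160 + 0.1×(0−160) = 160 − 16 = 144 → 144
  B: 234 + 0.1×(0−234) = 234 − 23.4 = 210.6 → 211
After the shade: rgb(66, 144, 211) = #4290D3.
Lerp each channel 10% toward 0:
  R: 66 − 6.6 = 59.4 → 59
  G: 144 − 14.4 = 129.6 → 130
  B: 211 + 0.1×(0−211) = 211 − 21.1 = 189.9 → 190
rgb(59, 130, 190) = #3B82BE.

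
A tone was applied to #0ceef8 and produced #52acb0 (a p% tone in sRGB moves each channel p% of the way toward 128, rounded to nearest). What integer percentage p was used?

60%

#0ceef8 is rgb(12, 238, 248); #52acb0 is rgb(82, 172, 176).
On the B channel (widest range): 176 ≈ 248 + (p/100)(128 − 248), so p ≈ 100×(176 − 248)/(128 − 248) = -7200/-120 = 60.00.
p = 60 reproduces all three channels after rounding.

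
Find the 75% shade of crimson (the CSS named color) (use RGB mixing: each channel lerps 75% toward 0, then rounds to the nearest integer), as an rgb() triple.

rgb(55, 5, 15)

CSS crimson is rgb(220, 20, 60).
Lerp each channel 75% toward 0:
  R: 220 − 165 = 55 → 55
  G: 20 + 0.75×(0−20) = 20 − 15 = 5 → 5
  B: 60 − 45 = 15 → 15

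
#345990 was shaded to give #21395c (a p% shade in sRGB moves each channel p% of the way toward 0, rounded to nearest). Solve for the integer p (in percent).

36%

#345990 is rgb(52, 89, 144); #21395c is rgb(33, 57, 92).
On the B channel (widest range): 92 ≈ 144 + (p/100)(0 − 144), so p ≈ 100×(92 − 144)/(0 − 144) = -5200/-144 = 36.11.
p = 36 reproduces all three channels after rounding.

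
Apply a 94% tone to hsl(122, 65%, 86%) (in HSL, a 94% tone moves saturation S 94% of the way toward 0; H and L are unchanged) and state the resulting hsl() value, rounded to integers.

hsl(122, 4%, 86%)

S moves 94% from 65 toward 0: 65 − 61.1 = 3.9 → 4.
H and L are unchanged.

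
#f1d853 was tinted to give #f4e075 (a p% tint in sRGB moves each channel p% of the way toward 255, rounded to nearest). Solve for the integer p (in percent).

#f1d853 is rgb(241, 216, 83); #f4e075 is rgb(244, 224, 117).
On the B channel (widest range): 117 ≈ 83 + (p/100)(255 − 83), so p ≈ 100×(117 − 83)/(255 − 83) = 3400/172 = 19.77.
p = 20 reproduces all three channels after rounding.

20%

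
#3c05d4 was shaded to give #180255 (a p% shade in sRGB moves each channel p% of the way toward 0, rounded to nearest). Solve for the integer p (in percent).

#3c05d4 is rgb(60, 5, 212); #180255 is rgb(24, 2, 85).
On the B channel (widest range): 85 ≈ 212 + (p/100)(0 − 212), so p ≈ 100×(85 − 212)/(0 − 212) = -12700/-212 = 59.91.
p = 60 reproduces all three channels after rounding.

60%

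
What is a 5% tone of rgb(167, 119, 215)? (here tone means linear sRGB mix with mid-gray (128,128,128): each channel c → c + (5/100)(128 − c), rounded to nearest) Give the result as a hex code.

Lerp each channel 5% toward 128:
  R: 167 + 0.05×(128−167) = 167 − 1.95 = 165.05 → 165
  G: 119 + 0.05×(128−119) = 119 + 0.45 = 119.45 → 119
  B: 215 − 4.35 = 210.65 → 211
rgb(165, 119, 211) = #A577D3.

#A577D3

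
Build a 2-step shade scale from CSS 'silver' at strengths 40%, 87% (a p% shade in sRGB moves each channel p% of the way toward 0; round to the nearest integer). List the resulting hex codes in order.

CSS silver is rgb(192, 192, 192).
40%: (192 − 76.8 = 115.2→115, 192 − 76.8 = 115.2→115, 192 − 76.8 = 115.2→115) → #737373
87%: (192 − 167.04 = 24.96→25, 192 − 167.04 = 24.96→25, 192 − 167.04 = 24.96→25) → #191919

#737373, #191919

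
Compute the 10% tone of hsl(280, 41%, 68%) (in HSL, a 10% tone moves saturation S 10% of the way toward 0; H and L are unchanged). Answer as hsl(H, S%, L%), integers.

hsl(280, 37%, 68%)

S moves 10% from 41 toward 0: 41 − 4.1 = 36.9 → 37.
H and L are unchanged.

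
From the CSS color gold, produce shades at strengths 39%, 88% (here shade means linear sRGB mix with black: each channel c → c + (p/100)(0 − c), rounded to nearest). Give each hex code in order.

#9C8300, #1F1A00

CSS gold is rgb(255, 215, 0).
39%: (255 − 99.45 = 155.55→156, 215 − 83.85 = 131.15→131, 0→0) → #9C8300
88%: (255 − 224.4 = 30.6→31, 215 − 189.2 = 25.8→26, 0→0) → #1F1A00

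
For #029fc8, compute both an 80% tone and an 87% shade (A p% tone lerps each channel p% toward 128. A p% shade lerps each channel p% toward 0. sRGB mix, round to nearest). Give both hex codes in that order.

#67868e, #00151a

#029fc8 is rgb(2, 159, 200).
80% tone:
  R: 2 + 0.8×(128−2) = 2 + 100.8 = 102.8 → 103
  G: 159 − 24.8 = 134.2 → 134
  B: 200 − 57.6 = 142.4 → 142
  → #67868e
87% shade:
  R: 2 + 0.87×(0−2) = 2 − 1.74 = 0.26 → 0
  G: 159 − 138.33 = 20.67 → 21
  B: 200 − 174 = 26 → 26
  → #00151a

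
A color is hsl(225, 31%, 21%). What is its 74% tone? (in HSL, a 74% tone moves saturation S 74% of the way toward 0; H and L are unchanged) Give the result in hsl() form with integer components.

hsl(225, 8%, 21%)

S moves 74% from 31 toward 0: 31 − 22.94 = 8.06 → 8.
H and L are unchanged.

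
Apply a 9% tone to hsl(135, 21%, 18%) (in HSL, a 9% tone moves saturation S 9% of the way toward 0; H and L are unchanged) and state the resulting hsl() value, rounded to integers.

S moves 9% from 21 toward 0: 21 − 1.89 = 19.11 → 19.
H and L are unchanged.

hsl(135, 19%, 18%)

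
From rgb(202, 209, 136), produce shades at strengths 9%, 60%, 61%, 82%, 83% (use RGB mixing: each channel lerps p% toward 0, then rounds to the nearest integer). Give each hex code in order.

#b8be7c, #515436, #4f5235, #242618, #222417

9%: (202 − 18.18 = 183.82→184, 209 − 18.81 = 190.19→190, 136 − 12.24 = 123.76→124) → #b8be7c
60%: (202 − 121.2 = 80.8→81, 209 − 125.4 = 83.6→84, 136 − 81.6 = 54.4→54) → #515436
61%: (202 − 123.22 = 78.78→79, 209 − 127.49 = 81.51→82, 136 − 82.96 = 53.04→53) → #4f5235
82%: (202 − 165.64 = 36.36→36, 209 − 171.38 = 37.62→38, 136 − 111.52 = 24.48→24) → #242618
83%: (202 − 167.66 = 34.34→34, 209 − 173.47 = 35.53→36, 136 − 112.88 = 23.12→23) → #222417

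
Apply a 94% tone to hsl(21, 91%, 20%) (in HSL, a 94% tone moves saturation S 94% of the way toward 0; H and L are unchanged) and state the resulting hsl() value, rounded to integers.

hsl(21, 5%, 20%)

S moves 94% from 91 toward 0: 91 − 85.54 = 5.46 → 5.
H and L are unchanged.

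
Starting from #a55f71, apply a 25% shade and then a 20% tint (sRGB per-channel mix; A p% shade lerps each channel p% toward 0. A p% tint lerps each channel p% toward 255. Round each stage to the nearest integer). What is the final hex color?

#a55f71 is rgb(165, 95, 113).
Lerp each channel 25% toward 0:
  R: 165 + 0.25×(0−165) = 165 − 41.25 = 123.75 → 124
  G: 95 + 0.25×(0−95) = 95 − 23.75 = 71.25 → 71
  B: 113 + 0.25×(0−113) = 113 − 28.25 = 84.75 → 85
After the shade: rgb(124, 71, 85) = #7c4755.
Lerp each channel 20% toward 255:
  R: 124 + 0.2×(255−124) = 124 + 26.2 = 150.2 → 150
  G: 71 + 36.8 = 107.8 → 108
  B: 85 + 0.2×(255−85) = 85 + 34 = 119 → 119
rgb(150, 108, 119) = #966c77.

#966c77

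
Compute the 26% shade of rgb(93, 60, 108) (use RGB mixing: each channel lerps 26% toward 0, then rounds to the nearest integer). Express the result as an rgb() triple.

rgb(69, 44, 80)

A 26% shade moves each channel 26% toward 0:
  R: 93 − 24.18 = 68.82 → 69
  G: 60 − 15.6 = 44.4 → 44
  B: 108 − 28.08 = 79.92 → 80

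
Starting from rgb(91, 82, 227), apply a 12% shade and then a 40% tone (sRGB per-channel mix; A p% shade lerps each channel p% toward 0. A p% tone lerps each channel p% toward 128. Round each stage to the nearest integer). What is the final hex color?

#635EAB

Lerp each channel 12% toward 0:
  R: 91 − 10.92 = 80.08 → 80
  G: 82 + 0.12×(0−82) = 82 − 9.84 = 72.16 → 72
  B: 227 − 27.24 = 199.76 → 200
After the shade: rgb(80, 72, 200) = #5048C8.
Lerp each channel 40% toward 128:
  R: 80 + 0.4×(128−80) = 80 + 19.2 = 99.2 → 99
  G: 72 + 22.4 = 94.4 → 94
  B: 200 + 0.4×(128−200) = 200 − 28.8 = 171.2 → 171
rgb(99, 94, 171) = #635EAB.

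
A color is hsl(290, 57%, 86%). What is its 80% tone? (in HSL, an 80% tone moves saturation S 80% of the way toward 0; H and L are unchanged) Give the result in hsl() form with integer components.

S moves 80% from 57 toward 0: 57 − 45.6 = 11.4 → 11.
H and L are unchanged.

hsl(290, 11%, 86%)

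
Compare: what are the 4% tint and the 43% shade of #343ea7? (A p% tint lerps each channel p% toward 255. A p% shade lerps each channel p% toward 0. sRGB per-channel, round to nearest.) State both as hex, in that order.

#343ea7 is rgb(52, 62, 167).
4% tint:
  R: 52 + 0.04×(255−52) = 52 + 8.12 = 60.12 → 60
  G: 62 + 0.04×(255−62) = 62 + 7.72 = 69.72 → 70
  B: 167 + 3.52 = 170.52 → 171
  → #3c46ab
43% shade:
  R: 52 + 0.43×(0−52) = 52 − 22.36 = 29.64 → 30
  G: 62 − 26.66 = 35.34 → 35
  B: 167 + 0.43×(0−167) = 167 − 71.81 = 95.19 → 95
  → #1e235f

#3c46ab, #1e235f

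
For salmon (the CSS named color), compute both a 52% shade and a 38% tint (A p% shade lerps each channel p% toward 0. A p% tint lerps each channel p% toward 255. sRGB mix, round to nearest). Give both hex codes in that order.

CSS salmon is rgb(250, 128, 114).
52% shade:
  R: 250 − 130 = 120 → 120
  G: 128 − 66.56 = 61.44 → 61
  B: 114 − 59.28 = 54.72 → 55
  → #783D37
38% tint:
  R: 250 + 1.9 = 251.9 → 252
  G: 128 + 0.38×(255−128) = 128 + 48.26 = 176.26 → 176
  B: 114 + 0.38×(255−114) = 114 + 53.58 = 167.58 → 168
  → #FCB0A8

#783D37, #FCB0A8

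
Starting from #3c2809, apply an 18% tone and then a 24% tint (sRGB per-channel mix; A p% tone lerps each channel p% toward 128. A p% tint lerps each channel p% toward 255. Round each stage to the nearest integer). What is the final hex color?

#746854

#3c2809 is rgb(60, 40, 9).
Per channel, c → c + 0.18(128 − c):
  R: 60 + 0.18×(128−60) = 60 + 12.24 = 72.24 → 72
  G: 40 + 15.84 = 55.84 → 56
  B: 9 + 0.18×(128−9) = 9 + 21.42 = 30.42 → 30
After the tone: rgb(72, 56, 30) = #48381e.
A 24% tint moves each channel 24% toward 255:
  R: 72 + 0.24×(255−72) = 72 + 43.92 = 115.92 → 116
  G: 56 + 0.24×(255−56) = 56 + 47.76 = 103.76 → 104
  B: 30 + 0.24×(255−30) = 30 + 54 = 84 → 84
rgb(116, 104, 84) = #746854.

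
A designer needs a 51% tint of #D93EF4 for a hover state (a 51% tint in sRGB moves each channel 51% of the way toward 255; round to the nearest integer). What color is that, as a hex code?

#D93EF4 is rgb(217, 62, 244).
Per channel, c → c + 0.51(255 − c):
  R: 217 + 0.51×(255−217) = 217 + 19.38 = 236.38 → 236
  G: 62 + 0.51×(255−62) = 62 + 98.43 = 160.43 → 160
  B: 244 + 0.51×(255−244) = 244 + 5.61 = 249.61 → 250
rgb(236, 160, 250) = #ECA0FA.

#ECA0FA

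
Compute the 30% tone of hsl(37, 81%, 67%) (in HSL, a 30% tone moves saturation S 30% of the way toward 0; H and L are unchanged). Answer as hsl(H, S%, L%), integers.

hsl(37, 57%, 67%)

S moves 30% from 81 toward 0: 81 − 24.3 = 56.7 → 57.
H and L are unchanged.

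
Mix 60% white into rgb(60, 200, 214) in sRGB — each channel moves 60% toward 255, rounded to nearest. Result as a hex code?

#B1E9EF

A 60% tint moves each channel 60% toward 255:
  R: 60 + 117 = 177 → 177
  G: 200 + 33 = 233 → 233
  B: 214 + 24.6 = 238.6 → 239
rgb(177, 233, 239) = #B1E9EF.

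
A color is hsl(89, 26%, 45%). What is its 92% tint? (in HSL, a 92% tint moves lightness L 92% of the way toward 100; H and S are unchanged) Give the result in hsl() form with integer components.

hsl(89, 26%, 96%)

L moves 92% from 45 toward 100: 45 + 50.6 = 95.6 → 96.
H and S are unchanged.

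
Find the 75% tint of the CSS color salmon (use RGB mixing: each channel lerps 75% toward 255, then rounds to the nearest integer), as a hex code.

CSS salmon is rgb(250, 128, 114).
Lerp each channel 75% toward 255:
  R: 250 + 0.75×(255−250) = 250 + 3.75 = 253.75 → 254
  G: 128 + 0.75×(255−128) = 128 + 95.25 = 223.25 → 223
  B: 114 + 0.75×(255−114) = 114 + 105.75 = 219.75 → 220
rgb(254, 223, 220) = #FEDFDC.

#FEDFDC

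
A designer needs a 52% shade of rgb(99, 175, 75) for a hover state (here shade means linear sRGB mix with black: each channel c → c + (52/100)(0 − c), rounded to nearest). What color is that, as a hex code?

A 52% shade moves each channel 52% toward 0:
  R: 99 + 0.52×(0−99) = 99 − 51.48 = 47.52 → 48
  G: 175 + 0.52×(0−175) = 175 − 91 = 84 → 84
  B: 75 + 0.52×(0−75) = 75 − 39 = 36 → 36
rgb(48, 84, 36) = #305424.

#305424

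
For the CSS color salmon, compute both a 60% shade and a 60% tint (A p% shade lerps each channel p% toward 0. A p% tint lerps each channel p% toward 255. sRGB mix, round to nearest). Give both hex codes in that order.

CSS salmon is rgb(250, 128, 114).
60% shade:
  R: 250 + 0.6×(0−250) = 250 − 150 = 100 → 100
  G: 128 + 0.6×(0−128) = 128 − 76.8 = 51.2 → 51
  B: 114 + 0.6×(0−114) = 114 − 68.4 = 45.6 → 46
  → #64332E
60% tint:
  R: 250 + 0.6×(255−250) = 250 + 3 = 253 → 253
  G: 128 + 0.6×(255−128) = 128 + 76.2 = 204.2 → 204
  B: 114 + 0.6×(255−114) = 114 + 84.6 = 198.6 → 199
  → #FDCCC7

#64332E, #FDCCC7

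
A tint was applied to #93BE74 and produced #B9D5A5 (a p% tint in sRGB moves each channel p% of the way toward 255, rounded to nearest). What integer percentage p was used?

35%

#93BE74 is rgb(147, 190, 116); #B9D5A5 is rgb(185, 213, 165).
On the B channel (widest range): 165 ≈ 116 + (p/100)(255 − 116), so p ≈ 100×(165 − 116)/(255 − 116) = 4900/139 = 35.25.
p = 35 reproduces all three channels after rounding.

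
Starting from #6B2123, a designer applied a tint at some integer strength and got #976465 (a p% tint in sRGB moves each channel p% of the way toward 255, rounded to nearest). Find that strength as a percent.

30%

#6B2123 is rgb(107, 33, 35); #976465 is rgb(151, 100, 101).
On the G channel (widest range): 100 ≈ 33 + (p/100)(255 − 33), so p ≈ 100×(100 − 33)/(255 − 33) = 6700/222 = 30.18.
p = 30 reproduces all three channels after rounding.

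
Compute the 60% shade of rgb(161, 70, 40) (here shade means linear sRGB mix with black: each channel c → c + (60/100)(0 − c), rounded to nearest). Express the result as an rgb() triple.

rgb(64, 28, 16)

Per channel, c → c + 0.6(0 − c):
  R: 161 − 96.6 = 64.4 → 64
  G: 70 + 0.6×(0−70) = 70 − 42 = 28 → 28
  B: 40 − 24 = 16 → 16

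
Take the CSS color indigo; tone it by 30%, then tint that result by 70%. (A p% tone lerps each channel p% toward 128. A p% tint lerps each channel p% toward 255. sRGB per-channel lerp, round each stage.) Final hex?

CSS indigo is rgb(75, 0, 130).
Lerp each channel 30% toward 128:
  R: 75 + 0.3×(128−75) = 75 + 15.9 = 90.9 → 91
  G: 0 + 38.4 = 38.4 → 38
  B: 130 − 0.6 = 129.4 → 129
After the tone: rgb(91, 38, 129) = #5B2681.
A 70% tint moves each channel 70% toward 255:
  R: 91 + 114.8 = 205.8 → 206
  G: 38 + 0.7×(255−38) = 38 + 151.9 = 189.9 → 190
  B: 129 + 88.2 = 217.2 → 217
rgb(206, 190, 217) = #CEBED9.

#CEBED9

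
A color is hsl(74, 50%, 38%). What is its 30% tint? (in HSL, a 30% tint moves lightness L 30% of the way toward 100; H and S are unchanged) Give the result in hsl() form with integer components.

hsl(74, 50%, 57%)

L moves 30% from 38 toward 100: 38 + 18.6 = 56.6 → 57.
H and S are unchanged.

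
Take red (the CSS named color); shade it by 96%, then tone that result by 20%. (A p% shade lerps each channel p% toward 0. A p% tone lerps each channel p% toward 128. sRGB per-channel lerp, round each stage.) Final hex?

#221a1a

CSS red is rgb(255, 0, 0).
Lerp each channel 96% toward 0:
  R: 255 + 0.96×(0−255) = 255 − 244.8 = 10.2 → 10
  G: 0 + 0.96×(0−0) = 0 + 0 = 0 → 0
  B: 0 + 0 = 0 → 0
After the shade: rgb(10, 0, 0) = #0a0000.
Lerp each channel 20% toward 128:
  R: 10 + 23.6 = 33.6 → 34
  G: 0 + 0.2×(128−0) = 0 + 25.6 = 25.6 → 26
  B: 0 + 25.6 = 25.6 → 26
rgb(34, 26, 26) = #221a1a.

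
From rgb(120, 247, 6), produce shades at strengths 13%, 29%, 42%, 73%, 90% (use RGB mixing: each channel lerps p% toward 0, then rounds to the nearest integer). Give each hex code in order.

13%: (120 − 15.6 = 104.4→104, 247 − 32.11 = 214.89→215, 6 − 0.78 = 5.22→5) → #68D705
29%: (120 − 34.8 = 85.2→85, 247 − 71.63 = 175.37→175, 6 − 1.74 = 4.26→4) → #55AF04
42%: (120 − 50.4 = 69.6→70, 247 − 103.74 = 143.26→143, 6 − 2.52 = 3.48→3) → #468F03
73%: (120 − 87.6 = 32.4→32, 247 − 180.31 = 66.69→67, 6 − 4.38 = 1.62→2) → #204302
90%: (120 − 108 = 12→12, 247 − 222.3 = 24.7→25, 6 − 5.4 = 0.6→1) → #0C1901

#68D705, #55AF04, #468F03, #204302, #0C1901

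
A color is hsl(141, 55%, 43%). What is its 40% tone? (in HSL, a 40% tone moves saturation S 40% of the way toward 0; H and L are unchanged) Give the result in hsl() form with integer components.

S moves 40% from 55 toward 0: 55 − 22 = 33 → 33.
H and L are unchanged.

hsl(141, 33%, 43%)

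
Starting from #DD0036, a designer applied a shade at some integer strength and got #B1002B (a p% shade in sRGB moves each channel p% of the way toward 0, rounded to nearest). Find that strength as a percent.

20%

#DD0036 is rgb(221, 0, 54); #B1002B is rgb(177, 0, 43).
On the R channel (widest range): 177 ≈ 221 + (p/100)(0 − 221), so p ≈ 100×(177 − 221)/(0 − 221) = -4400/-221 = 19.91.
p = 20 reproduces all three channels after rounding.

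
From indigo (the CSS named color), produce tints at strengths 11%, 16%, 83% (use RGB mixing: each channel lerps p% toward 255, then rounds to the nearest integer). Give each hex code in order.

CSS indigo is rgb(75, 0, 130).
11%: (75 + 19.8 = 94.8→95, 0 + 28.05 = 28.05→28, 130 + 13.75 = 143.75→144) → #5f1c90
16%: (75 + 28.8 = 103.8→104, 0 + 40.8 = 40.8→41, 130 + 20 = 150→150) → #682996
83%: (75 + 149.4 = 224.4→224, 0 + 211.65 = 211.65→212, 130 + 103.75 = 233.75→234) → #e0d4ea

#5f1c90, #682996, #e0d4ea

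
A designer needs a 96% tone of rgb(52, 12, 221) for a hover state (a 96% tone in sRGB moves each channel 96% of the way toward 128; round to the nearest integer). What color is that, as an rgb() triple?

Lerp each channel 96% toward 128:
  R: 52 + 72.96 = 124.96 → 125
  G: 12 + 0.96×(128−12) = 12 + 111.36 = 123.36 → 123
  B: 221 + 0.96×(128−221) = 221 − 89.28 = 131.72 → 132

rgb(125, 123, 132)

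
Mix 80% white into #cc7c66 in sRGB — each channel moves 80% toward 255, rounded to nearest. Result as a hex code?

#cc7c66 is rgb(204, 124, 102).
An 80% tint moves each channel 80% toward 255:
  R: 204 + 40.8 = 244.8 → 245
  G: 124 + 104.8 = 228.8 → 229
  B: 102 + 0.8×(255−102) = 102 + 122.4 = 224.4 → 224
rgb(245, 229, 224) = #f5e5e0.

#f5e5e0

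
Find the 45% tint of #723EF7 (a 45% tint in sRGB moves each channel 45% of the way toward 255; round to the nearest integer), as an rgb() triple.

rgb(177, 149, 251)

#723EF7 is rgb(114, 62, 247).
Per channel, c → c + 0.45(255 − c):
  R: 114 + 0.45×(255−114) = 114 + 63.45 = 177.45 → 177
  G: 62 + 0.45×(255−62) = 62 + 86.85 = 148.85 → 149
  B: 247 + 0.45×(255−247) = 247 + 3.6 = 250.6 → 251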